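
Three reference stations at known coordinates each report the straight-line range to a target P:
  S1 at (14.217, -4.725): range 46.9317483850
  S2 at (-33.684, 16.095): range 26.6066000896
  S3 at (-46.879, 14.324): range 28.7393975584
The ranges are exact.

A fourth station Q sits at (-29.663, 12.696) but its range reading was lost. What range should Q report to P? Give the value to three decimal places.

23.331

eq1: (x − 14.217)² + (y + 4.725)² = 46.9317483850²
eq2: (x + 33.684)² + (y − 16.095)² = 26.6066000896²
eq3: (x + 46.879)² + (y − 14.324)² = 28.7393975584²
eq2−eq3, eq2−eq1 (x²,y² cancel):
  -26.390·x − 3.542·y = 891.114932
  95.802·x − 41.640·y = -2663.890005
det = -26.390·-41.640 − -3.542·95.802 = 1438.210284
x = (891.114932·-41.640 − -3.542·-2663.890005) / 1438.210284 = -32.360723
y = (-26.390·-2663.890005 − 891.114932·95.802) / 1438.210284 = -10.478673
|P − Q| = √((-32.360723 − -29.663)² + (-10.478673 − 12.696)²) = 23.331163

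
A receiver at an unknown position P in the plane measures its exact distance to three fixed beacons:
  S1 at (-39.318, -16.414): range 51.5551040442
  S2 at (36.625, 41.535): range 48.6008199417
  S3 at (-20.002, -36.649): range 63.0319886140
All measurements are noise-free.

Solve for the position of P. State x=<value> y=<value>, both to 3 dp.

x=-9.239 y=25.457

eq1: (x + 39.318)² + (y + 16.414)² = 51.5551040442²
eq2: (x − 36.625)² + (y − 41.535)² = 48.6008199417²
eq3: (x + 20.002)² + (y + 36.649)² = 63.0319886140²
eq3−eq1, eq3−eq2 (x²,y² cancel):
  -38.632·x + 40.470·y = 1387.198151
  113.254·x + 156.368·y = 2934.309535
det = -38.632·156.368 − 40.470·113.254 = -10624.197956
x = (1387.198151·156.368 − 40.470·2934.309535) / -10624.197956 = -9.239464
y = (-38.632·2934.309535 − 1387.198151·113.254) / -10624.197956 = 25.457356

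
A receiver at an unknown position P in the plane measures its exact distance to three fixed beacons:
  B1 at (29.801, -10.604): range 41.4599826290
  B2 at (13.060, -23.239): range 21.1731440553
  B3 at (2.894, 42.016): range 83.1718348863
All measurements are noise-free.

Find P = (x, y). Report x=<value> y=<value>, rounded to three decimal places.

x=1.766 y=-41.148

eq1: (x − 29.801)² + (y + 10.604)² = 41.4599826290²
eq2: (x − 13.060)² + (y + 23.239)² = 21.1731440553²
eq3: (x − 2.894)² + (y − 42.016)² = 83.1718348863²
eq3−eq1, eq3−eq2 (x²,y² cancel):
  53.814·x − 105.240·y = 4425.448884
  20.332·x − 130.510·y = 5406.147318
det = 53.814·-130.510 − -105.240·20.332 = -4883.525460
x = (4425.448884·-130.510 − -105.240·5406.147318) / -4883.525460 = 1.765608
y = (53.814·5406.147318 − 4425.448884·20.332) / -4883.525460 = -41.148180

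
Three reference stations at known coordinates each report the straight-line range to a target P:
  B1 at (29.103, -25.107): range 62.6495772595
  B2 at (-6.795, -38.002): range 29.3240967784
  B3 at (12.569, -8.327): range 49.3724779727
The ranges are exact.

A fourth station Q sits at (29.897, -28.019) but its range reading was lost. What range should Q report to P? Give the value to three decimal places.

eq1: (x − 29.103)² + (y + 25.107)² = 62.6495772595²
eq2: (x + 6.795)² + (y + 38.002)² = 29.3240967784²
eq3: (x − 12.569)² + (y + 8.327)² = 49.3724779727²
eq2−eq1, eq2−eq3 (x²,y² cancel):
  71.796·x + 25.790·y = -3078.044850
  38.728·x + 59.350·y = -2840.744268
det = 71.796·59.350 − 25.790·38.728 = 3262.297480
x = (-3078.044850·59.350 − 25.790·-2840.744268) / 3262.297480 = -33.540524
y = (71.796·-2840.744268 − -3078.044850·38.728) / 3262.297480 = -25.977875
|P − Q| = √((-33.540524 − 29.897)² + (-25.977875 − -28.019)²) = 63.470353

63.470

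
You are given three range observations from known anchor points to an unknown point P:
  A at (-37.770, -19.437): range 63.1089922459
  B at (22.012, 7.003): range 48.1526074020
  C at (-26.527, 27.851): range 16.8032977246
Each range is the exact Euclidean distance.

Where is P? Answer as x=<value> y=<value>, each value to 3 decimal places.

x=-13.964 y=39.010

eq1: (x + 37.770)² + (y + 19.437)² = 63.1089922459²
eq2: (x − 22.012)² + (y − 7.003)² = 48.1526074020²
eq3: (x + 26.527)² + (y − 27.851)² = 16.8032977246²
eq3−eq1, eq3−eq2 (x²,y² cancel):
  -22.486·x − 94.576·y = -3375.384149
  97.078·x − 41.696·y = -2982.112562
det = -22.486·-41.696 − -94.576·97.078 = 10118.825184
x = (-3375.384149·-41.696 − -94.576·-2982.112562) / 10118.825184 = -13.963702
y = (-22.486·-2982.112562 − -3375.384149·97.078) / 10118.825184 = 39.009600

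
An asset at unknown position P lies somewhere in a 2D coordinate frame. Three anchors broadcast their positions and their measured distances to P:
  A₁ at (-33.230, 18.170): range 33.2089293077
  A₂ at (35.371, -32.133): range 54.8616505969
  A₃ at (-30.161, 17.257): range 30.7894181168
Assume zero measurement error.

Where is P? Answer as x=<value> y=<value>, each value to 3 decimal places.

eq1: (x + 33.230)² + (y − 18.170)² = 33.2089293077²
eq2: (x − 35.371)² + (y + 32.133)² = 54.8616505969²
eq3: (x + 30.161)² + (y − 17.257)² = 30.7894181168²
eq1−eq3, eq1−eq2 (x²,y² cancel):
  6.138·x − 1.826·y = -72.047112
  137.202·x − 100.606·y = -1057.712190
det = 6.138·-100.606 − -1.826·137.202 = -366.988776
x = (-72.047112·-100.606 − -1.826·-1057.712190) / -366.988776 = -14.488152
y = (6.138·-1057.712190 − -72.047112·137.202) / -366.988776 = -9.244889

x=-14.488 y=-9.245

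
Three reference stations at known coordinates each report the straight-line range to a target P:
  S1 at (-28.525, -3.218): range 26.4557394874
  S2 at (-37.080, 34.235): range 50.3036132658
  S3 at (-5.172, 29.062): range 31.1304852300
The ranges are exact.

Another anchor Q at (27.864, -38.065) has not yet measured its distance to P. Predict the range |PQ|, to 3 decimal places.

46.953

eq1: (x + 28.525)² + (y + 3.218)² = 26.4557394874²
eq2: (x + 37.080)² + (y − 34.235)² = 50.3036132658²
eq3: (x + 5.172)² + (y − 29.062)² = 31.1304852300²
eq2−eq3, eq2−eq1 (x²,y² cancel):
  63.816·x − 10.346·y = -114.265800
  17.110·x − 74.906·y = 107.616880
det = 63.816·-74.906 − -10.346·17.110 = -4603.181236
x = (-114.265800·-74.906 − -10.346·107.616880) / -4603.181236 = -2.101286
y = (63.816·107.616880 − -114.265800·17.110) / -4603.181236 = -1.916667
|P − Q| = √((-2.101286 − 27.864)² + (-1.916667 − -38.065)²) = 46.953384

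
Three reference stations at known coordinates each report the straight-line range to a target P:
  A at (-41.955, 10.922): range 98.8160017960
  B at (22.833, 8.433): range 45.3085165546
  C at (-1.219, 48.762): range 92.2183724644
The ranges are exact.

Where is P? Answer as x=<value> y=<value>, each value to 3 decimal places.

eq1: (x + 41.955)² + (y − 10.922)² = 98.8160017960²
eq2: (x − 22.833)² + (y − 8.433)² = 45.3085165546²
eq3: (x + 1.219)² + (y − 48.762)² = 92.2183724644²
eq1−eq2, eq1−eq3 (x²,y² cancel):
  129.576·x − 4.978·y = 6424.689808
  81.472·x + 75.680·y = 1760.080487
det = 129.576·75.680 − -4.978·81.472 = 10211.879296
x = (6424.689808·75.680 − -4.978·1760.080487) / 10211.879296 = 48.471216
y = (129.576·1760.080487 − 6424.689808·81.472) / 10211.879296 = -28.923975

x=48.471 y=-28.924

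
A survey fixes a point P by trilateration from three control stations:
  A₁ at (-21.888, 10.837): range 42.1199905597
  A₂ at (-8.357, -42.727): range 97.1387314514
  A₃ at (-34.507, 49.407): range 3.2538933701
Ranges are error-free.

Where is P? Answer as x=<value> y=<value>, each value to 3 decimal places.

x=-37.729 y=49.865

eq1: (x + 21.888)² + (y − 10.837)² = 42.1199905597²
eq2: (x + 8.357)² + (y + 42.727)² = 97.1387314514²
eq3: (x + 34.507)² + (y − 49.407)² = 3.2538933701²
eq1−eq3, eq1−eq2 (x²,y² cancel):
  -25.238·x + 77.140·y = 4798.765368
  27.062·x − 107.128·y = -6362.928678
det = -25.238·-107.128 − 77.140·27.062 = 616.133784
x = (4798.765368·-107.128 − 77.140·-6362.928678) / 616.133784 = -37.728524
y = (-25.238·-6362.928678 − 4798.765368·27.062) / 616.133784 = 49.864829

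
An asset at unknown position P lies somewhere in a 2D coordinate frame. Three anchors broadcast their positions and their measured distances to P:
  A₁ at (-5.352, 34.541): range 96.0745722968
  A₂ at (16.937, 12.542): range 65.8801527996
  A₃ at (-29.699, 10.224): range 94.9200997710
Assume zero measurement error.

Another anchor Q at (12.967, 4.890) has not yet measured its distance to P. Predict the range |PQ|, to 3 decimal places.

eq1: (x + 5.352)² + (y − 34.541)² = 96.0745722968²
eq2: (x − 16.937)² + (y − 12.542)² = 65.8801527996²
eq3: (x + 29.699)² + (y − 10.224)² = 94.9200997710²
eq3−eq1, eq3−eq2 (x²,y² cancel):
  48.694·x + 48.634·y = 14.665707
  93.272·x + 4.636·y = 4127.233764
det = 48.694·4.636 − 48.634·93.272 = -4310.445064
x = (14.665707·4.636 − 48.634·4127.233764) / -4310.445064 = 46.551085
y = (48.694·4127.233764 − 14.665707·93.272) / -4310.445064 = -46.306963
|P − Q| = √((46.551085 − 12.967)² + (-46.306963 − 4.890)²) = 61.229240

61.229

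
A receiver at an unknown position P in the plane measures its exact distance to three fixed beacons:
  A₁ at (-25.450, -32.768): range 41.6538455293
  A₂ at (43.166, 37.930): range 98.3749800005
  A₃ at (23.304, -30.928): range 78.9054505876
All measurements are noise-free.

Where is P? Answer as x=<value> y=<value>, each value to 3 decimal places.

eq1: (x + 25.450)² + (y + 32.768)² = 41.6538455293²
eq2: (x − 43.166)² + (y − 37.930)² = 98.3749800005²
eq3: (x − 23.304)² + (y + 30.928)² = 78.9054505876²
eq1−eq2, eq1−eq3 (x²,y² cancel):
  137.232·x + 141.396·y = -6362.049711
  97.508·x + 3.680·y = -4712.854009
det = 137.232·3.680 − 141.396·97.508 = -13282.227408
x = (-6362.049711·3.680 − 141.396·-4712.854009) / -13282.227408 = -48.408022
y = (137.232·-4712.854009 − -6362.049711·97.508) / -13282.227408 = 1.987892

x=-48.408 y=1.988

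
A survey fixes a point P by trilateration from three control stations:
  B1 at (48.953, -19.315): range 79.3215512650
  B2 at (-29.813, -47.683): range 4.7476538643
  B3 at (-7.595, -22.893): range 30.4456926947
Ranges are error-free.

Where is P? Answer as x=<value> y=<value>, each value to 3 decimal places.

eq1: (x − 48.953)² + (y + 19.315)² = 79.3215512650²
eq2: (x + 29.813)² + (y + 47.683)² = 4.7476538643²
eq3: (x + 7.595)² + (y + 22.893)² = 30.4456926947²
eq1−eq2, eq1−eq3 (x²,y² cancel):
  -157.532·x − 56.736·y = 6662.386302
  -113.096·x − 7.156·y = 3177.276331
det = -157.532·-7.156 − -56.736·-113.096 = -5289.315664
x = (6662.386302·-7.156 − -56.736·3177.276331) / -5289.315664 = -25.067499
y = (-157.532·3177.276331 − 6662.386302·-113.096) / -5289.315664 = -47.825950

x=-25.067 y=-47.826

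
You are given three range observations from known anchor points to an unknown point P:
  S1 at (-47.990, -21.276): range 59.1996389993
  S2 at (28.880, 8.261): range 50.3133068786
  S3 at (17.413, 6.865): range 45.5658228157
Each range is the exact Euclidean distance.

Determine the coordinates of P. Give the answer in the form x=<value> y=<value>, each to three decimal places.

x=8.832 y=-37.886

eq1: (x + 47.990)² + (y + 21.276)² = 59.1996389993²
eq2: (x − 28.880)² + (y − 8.261)² = 50.3133068786²
eq3: (x − 17.413)² + (y − 6.865)² = 45.5658228157²
eq3−eq2, eq3−eq1 (x²,y² cancel):
  22.934·x + 2.792·y = 96.773087
  -130.806·x − 56.282·y = 977.014433
det = 22.934·-56.282 − 2.792·-130.806 = -925.561036
x = (96.773087·-56.282 − 2.792·977.014433) / -925.561036 = 8.831840
y = (22.934·977.014433 − 96.773087·-130.806) / -925.561036 = -37.885507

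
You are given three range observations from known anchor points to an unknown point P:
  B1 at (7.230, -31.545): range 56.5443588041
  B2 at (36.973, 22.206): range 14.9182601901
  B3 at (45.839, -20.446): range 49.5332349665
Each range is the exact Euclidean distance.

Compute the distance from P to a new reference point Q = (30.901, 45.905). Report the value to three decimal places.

24.532

eq1: (x − 7.230)² + (y + 31.545)² = 56.5443588041²
eq2: (x − 36.973)² + (y − 22.206)² = 14.9182601901²
eq3: (x − 45.839)² + (y + 20.446)² = 49.5332349665²
eq1−eq3, eq1−eq2 (x²,y² cancel):
  77.218·x + 22.198·y = 2215.616058
  59.486·x + 107.502·y = 3787.459265
det = 77.218·107.502 − 22.198·59.486 = 6980.619208
x = (2215.616058·107.502 − 22.198·3787.459265) / 6980.619208 = 22.076714
y = (77.218·3787.459265 − 2215.616058·59.486) / 6980.619208 = 23.015421
|P − Q| = √((22.076714 − 30.901)² + (23.015421 − 45.905)²) = 24.531629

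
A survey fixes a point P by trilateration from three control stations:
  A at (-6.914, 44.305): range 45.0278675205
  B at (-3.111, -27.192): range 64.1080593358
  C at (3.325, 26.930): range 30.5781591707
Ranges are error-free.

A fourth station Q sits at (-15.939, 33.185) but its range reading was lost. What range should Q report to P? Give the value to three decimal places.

eq1: (x + 6.914)² + (y − 44.305)² = 45.0278675205²
eq2: (x + 3.111)² + (y + 27.192)² = 64.1080593358²
eq3: (x − 3.325)² + (y − 26.930)² = 30.5781591707²
eq3−eq2, eq3−eq1 (x²,y² cancel):
  -12.872·x − 108.244·y = -3162.016794
  -20.478·x + 34.750·y = 181.970861
det = -12.872·34.750 − -108.244·-20.478 = -2663.922632
x = (-3162.016794·34.750 − -108.244·181.970861) / -2663.922632 = 33.853397
y = (-12.872·181.970861 − -3162.016794·-20.478) / -2663.922632 = 25.186208
|P − Q| = √((33.853397 − -15.939)² + (25.186208 − 33.185)²) = 50.430779

50.431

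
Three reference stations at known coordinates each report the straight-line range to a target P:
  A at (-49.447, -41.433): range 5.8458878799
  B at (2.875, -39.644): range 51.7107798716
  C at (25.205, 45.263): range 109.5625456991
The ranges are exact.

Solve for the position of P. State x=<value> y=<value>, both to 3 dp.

x=-48.680 y=-35.638

eq1: (x + 49.447)² + (y + 41.433)² = 5.8458878799²
eq2: (x − 2.875)² + (y + 39.644)² = 51.7107798716²
eq3: (x − 25.205)² + (y − 45.263)² = 109.5625456991²
eq2−eq3, eq2−eq1 (x²,y² cancel):
  44.660·x + 169.814·y = -8225.827832
  -104.644·x − 3.578·y = 5221.617287
det = 44.660·-3.578 − 169.814·-104.644 = 17610.222736
x = (-8225.827832·-3.578 − 169.814·5221.617287) / 17610.222736 = -48.680344
y = (44.660·5221.617287 − -8225.827832·-104.644) / 17610.222736 = -35.637601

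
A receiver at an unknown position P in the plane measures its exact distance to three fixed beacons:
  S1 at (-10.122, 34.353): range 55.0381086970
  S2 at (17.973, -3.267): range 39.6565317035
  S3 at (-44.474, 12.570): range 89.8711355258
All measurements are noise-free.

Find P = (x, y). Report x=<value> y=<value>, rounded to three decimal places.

x=44.333 y=26.361

eq1: (x + 10.122)² + (y − 34.353)² = 55.0381086970²
eq2: (x − 17.973)² + (y + 3.267)² = 39.6565317035²
eq3: (x + 44.474)² + (y − 12.570)² = 89.8711355258²
eq2−eq3, eq2−eq1 (x²,y² cancel):
  -124.894·x + 31.674·y = -4701.940936
  -56.190·x + 75.240·y = -507.671427
det = -124.894·75.240 − 31.674·-56.190 = -7617.262500
x = (-4701.940936·75.240 − 31.674·-507.671427) / -7617.262500 = 44.332731
y = (-124.894·-507.671427 − -4701.940936·-56.190) / -7617.262500 = 26.360775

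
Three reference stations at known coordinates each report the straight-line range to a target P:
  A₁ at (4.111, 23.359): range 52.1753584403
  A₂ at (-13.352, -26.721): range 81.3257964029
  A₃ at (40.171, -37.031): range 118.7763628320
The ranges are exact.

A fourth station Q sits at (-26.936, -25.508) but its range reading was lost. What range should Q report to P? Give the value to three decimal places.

eq1: (x − 4.111)² + (y − 23.359)² = 52.1753584403²
eq2: (x + 13.352)² + (y + 26.721)² = 81.3257964029²
eq3: (x − 40.171)² + (y + 37.031)² = 118.7763628320²
eq1−eq2, eq1−eq3 (x²,y² cancel):
  -34.926·x − 100.160·y = -3561.872589
  72.120·x − 120.780·y = -8963.095339
det = -34.926·-120.780 − -100.160·72.120 = 11441.901480
x = (-3561.872589·-120.780 − -100.160·-8963.095339) / 11441.901480 = -40.862147
y = (-34.926·-8963.095339 − -3561.872589·72.120) / 11441.901480 = 49.810542
|P − Q| = √((-40.862147 − -26.936)² + (49.810542 − -25.508)²) = 76.595172

76.595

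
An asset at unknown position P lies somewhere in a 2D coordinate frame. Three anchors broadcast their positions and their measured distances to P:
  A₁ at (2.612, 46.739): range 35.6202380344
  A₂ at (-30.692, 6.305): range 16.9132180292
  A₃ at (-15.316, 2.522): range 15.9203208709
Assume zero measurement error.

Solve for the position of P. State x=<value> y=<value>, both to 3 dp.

eq1: (x − 2.612)² + (y − 46.739)² = 35.6202380344²
eq2: (x + 30.692)² + (y − 6.305)² = 16.9132180292²
eq3: (x + 15.316)² + (y − 2.522)² = 15.9203208709²
eq2−eq3, eq2−eq1 (x²,y² cancel):
  30.752·x − 7.566·y = -708.211222
  66.608·x + 80.868·y = 226.860362
det = 30.752·80.868 − -7.566·66.608 = 2990.808864
x = (-708.211222·80.868 − -7.566·226.860362) / 2990.808864 = -18.575309
y = (30.752·226.860362 − -708.211222·66.608) / 2990.808864 = 18.105116

x=-18.575 y=18.105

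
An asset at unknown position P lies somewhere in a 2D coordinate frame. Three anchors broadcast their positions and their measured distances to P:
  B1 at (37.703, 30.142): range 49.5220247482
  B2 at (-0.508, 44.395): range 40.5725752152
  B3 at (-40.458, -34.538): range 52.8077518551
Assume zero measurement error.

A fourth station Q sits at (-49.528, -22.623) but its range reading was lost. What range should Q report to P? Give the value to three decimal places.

eq1: (x − 37.703)² + (y − 30.142)² = 49.5220247482²
eq2: (x + 0.508)² + (y − 44.395)² = 40.5725752152²
eq3: (x + 40.458)² + (y + 34.538)² = 52.8077518551²
eq1−eq3, eq1−eq2 (x²,y² cancel):
  -156.322·x − 129.360·y = 163.439114
  -76.422·x + 28.506·y = 447.414792
det = -156.322·28.506 − -129.360·-76.422 = -14342.064852
x = (163.439114·28.506 − -129.360·447.414792) / -14342.064852 = -4.360360
y = (-156.322·447.414792 − 163.439114·-76.422) / -14342.064852 = 4.005729
|P − Q| = √((-4.360360 − -49.528)² + (4.005729 − -22.623)²) = 52.432861

52.433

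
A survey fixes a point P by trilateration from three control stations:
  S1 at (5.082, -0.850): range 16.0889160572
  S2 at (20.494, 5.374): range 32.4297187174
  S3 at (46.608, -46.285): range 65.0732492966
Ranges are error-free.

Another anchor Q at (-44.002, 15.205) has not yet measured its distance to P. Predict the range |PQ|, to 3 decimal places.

44.448

eq1: (x − 5.082)² + (y + 0.850)² = 16.0889160572²
eq2: (x − 20.494)² + (y − 5.374)² = 32.4297187174²
eq3: (x − 46.608)² + (y + 46.285)² = 65.0732492966²
eq3−eq2, eq3−eq1 (x²,y² cancel):
  -52.228·x + 103.318·y = -682.881859
  -83.052·x + 90.870·y = -312.383111
det = -52.228·90.870 − 103.318·-83.052 = 3834.808176
x = (-682.881859·90.870 − 103.318·-312.383111) / 3834.808176 = -7.765363
y = (-52.228·-312.383111 − -682.881859·-83.052) / 3834.808176 = -10.534962
|P − Q| = √((-7.765363 − -44.002)² + (-10.534962 − 15.205)²) = 44.448167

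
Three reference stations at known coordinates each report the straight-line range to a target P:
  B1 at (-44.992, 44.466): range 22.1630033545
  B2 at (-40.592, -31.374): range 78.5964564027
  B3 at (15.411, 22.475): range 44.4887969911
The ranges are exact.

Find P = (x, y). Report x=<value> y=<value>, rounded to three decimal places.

x=-22.841 y=45.192

eq1: (x + 44.992)² + (y − 44.466)² = 22.1630033545²
eq2: (x + 40.592)² + (y + 31.374)² = 78.5964564027²
eq3: (x − 15.411)² + (y − 22.475)² = 44.4887969911²
eq3−eq1, eq3−eq2 (x²,y² cancel):
  -120.806·x + 43.982·y = 4746.935014
  -112.006·x − 107.698·y = -2308.736107
det = -120.806·-107.698 − 43.982·-112.006 = 17936.812480
x = (4746.935014·-107.698 − 43.982·-2308.736107) / 17936.812480 = -22.840880
y = (-120.806·-2308.736107 − 4746.935014·-112.006) / 17936.812480 = 45.191663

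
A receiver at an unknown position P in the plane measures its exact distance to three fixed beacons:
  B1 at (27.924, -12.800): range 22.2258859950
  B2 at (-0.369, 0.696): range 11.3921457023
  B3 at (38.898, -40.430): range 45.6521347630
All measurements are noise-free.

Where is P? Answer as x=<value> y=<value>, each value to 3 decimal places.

x=6.081 y=-8.695

eq1: (x − 27.924)² + (y + 12.800)² = 22.2258859950²
eq2: (x + 0.369)² + (y − 0.696)² = 11.3921457023²
eq3: (x − 38.898)² + (y + 40.430)² = 45.6521347630²
eq1−eq2, eq1−eq3 (x²,y² cancel):
  -56.586·x + 26.992·y = -578.760174
  21.948·x − 55.260·y = 613.922128
det = -56.586·-55.260 − 26.992·21.948 = 2534.521944
x = (-578.760174·-55.260 − 26.992·613.922128) / 2534.521944 = 6.080555
y = (-56.586·613.922128 − -578.760174·21.948) / 2534.521944 = -8.694645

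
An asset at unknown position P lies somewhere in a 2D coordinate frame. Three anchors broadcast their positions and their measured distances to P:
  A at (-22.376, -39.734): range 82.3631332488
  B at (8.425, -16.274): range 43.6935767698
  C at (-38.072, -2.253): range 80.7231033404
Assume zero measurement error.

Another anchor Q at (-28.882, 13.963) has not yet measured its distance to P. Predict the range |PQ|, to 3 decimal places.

eq1: (x + 22.376)² + (y + 39.734)² = 82.3631332488²
eq2: (x − 8.425)² + (y + 16.274)² = 43.6935767698²
eq3: (x + 38.072)² + (y + 2.253)² = 80.7231033404²
eq1−eq3, eq1−eq2 (x²,y² cancel):
  -31.392·x + 74.962·y = -357.456633
  61.602·x + 46.920·y = 3130.904637
det = -31.392·46.920 − 74.962·61.602 = -6090.721764
x = (-357.456633·46.920 − 74.962·3130.904637) / -6090.721764 = 41.287510
y = (-31.392·3130.904637 − -357.456633·61.602) / -6090.721764 = 12.521556
|P − Q| = √((41.287510 − -28.882)² + (12.521556 − 13.963)²) = 70.184314

70.184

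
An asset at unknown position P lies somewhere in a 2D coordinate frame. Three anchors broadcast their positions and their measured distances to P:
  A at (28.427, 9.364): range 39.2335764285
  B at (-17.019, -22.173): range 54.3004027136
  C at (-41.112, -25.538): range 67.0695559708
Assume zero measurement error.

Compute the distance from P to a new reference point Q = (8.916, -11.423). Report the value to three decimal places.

eq1: (x − 28.427)² + (y − 9.364)² = 39.2335764285²
eq2: (x + 17.019)² + (y + 22.173)² = 54.3004027136²
eq3: (x + 41.112)² + (y + 25.538)² = 67.0695559708²
eq3−eq2, eq3−eq1 (x²,y² cancel):
  48.186·x + 6.730·y = -11.306095
  139.078·x + 69.804·y = 1512.444656
det = 48.186·69.804 − 6.730·139.078 = 2427.580604
x = (-11.306095·69.804 − 6.730·1512.444656) / 2427.580604 = -4.518063
y = (48.186·1512.444656 − -11.306095·139.078) / 2427.580604 = 30.668843
|P − Q| = √((-4.518063 − 8.916)² + (30.668843 − -11.423)²) = 44.183676

44.184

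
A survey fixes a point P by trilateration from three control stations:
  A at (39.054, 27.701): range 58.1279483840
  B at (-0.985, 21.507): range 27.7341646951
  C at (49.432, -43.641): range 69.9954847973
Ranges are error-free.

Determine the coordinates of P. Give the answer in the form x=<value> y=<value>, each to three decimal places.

eq1: (x − 39.054)² + (y − 27.701)² = 58.1279483840²
eq2: (x + 0.985)² + (y − 21.507)² = 27.7341646951²
eq3: (x − 49.432)² + (y + 43.641)² = 69.9954847973²
eq2−eq1, eq2−eq3 (x²,y² cancel):
  80.078·x + 12.388·y = -780.635449
  100.834·x − 130.296·y = -245.645770
det = 80.078·-130.296 − 12.388·100.834 = -11682.974680
x = (-780.635449·-130.296 − 12.388·-245.645770) / -11682.974680 = -8.966615
y = (80.078·-245.645770 − -780.635449·100.834) / -11682.974680 = -5.053830

x=-8.967 y=-5.054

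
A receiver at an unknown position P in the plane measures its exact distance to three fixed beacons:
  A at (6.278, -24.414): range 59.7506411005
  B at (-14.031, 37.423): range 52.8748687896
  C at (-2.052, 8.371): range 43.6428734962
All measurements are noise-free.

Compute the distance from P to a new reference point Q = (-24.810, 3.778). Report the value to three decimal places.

66.469

eq1: (x − 6.278)² + (y + 24.414)² = 59.7506411005²
eq2: (x + 14.031)² + (y − 37.423)² = 52.8748687896²
eq3: (x + 2.052)² + (y − 8.371)² = 43.6428734962²
eq1−eq2, eq1−eq3 (x²,y² cancel):
  -40.618·x + 123.674·y = 1736.280572
  -16.660·x + 65.570·y = 1104.266370
det = -40.618·65.570 − 123.674·-16.660 = -602.913420
x = (1736.280572·65.570 − 123.674·1104.266370) / -602.913420 = 37.685547
y = (-40.618·1104.266370 − 1736.280572·-16.660) / -602.913420 = 26.416160
|P − Q| = √((37.685547 − -24.810)² + (26.416160 − 3.778)²) = 66.469389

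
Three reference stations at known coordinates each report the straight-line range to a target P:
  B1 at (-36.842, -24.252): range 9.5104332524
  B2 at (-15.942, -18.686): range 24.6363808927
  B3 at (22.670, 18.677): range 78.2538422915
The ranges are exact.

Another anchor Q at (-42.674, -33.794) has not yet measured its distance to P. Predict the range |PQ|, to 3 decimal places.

7.175

eq1: (x + 36.842)² + (y + 24.252)² = 9.5104332524²
eq2: (x + 15.942)² + (y + 18.686)² = 24.6363808927²
eq3: (x − 22.670)² + (y − 18.677)² = 78.2538422915²
eq2−eq1, eq2−eq3 (x²,y² cancel):
  -41.800·x − 11.132·y = 1858.681431
  77.224·x + 74.726·y = -5257.267301
det = -41.800·74.726 − -11.132·77.224 = -2263.889232
x = (1858.681431·74.726 − -11.132·-5257.267301) / -2263.889232 = -35.499939
y = (-41.800·-5257.267301 − 1858.681431·77.224) / -2263.889232 = -33.667265
|P − Q| = √((-35.499939 − -42.674)² + (-33.667265 − -33.794)²) = 7.175181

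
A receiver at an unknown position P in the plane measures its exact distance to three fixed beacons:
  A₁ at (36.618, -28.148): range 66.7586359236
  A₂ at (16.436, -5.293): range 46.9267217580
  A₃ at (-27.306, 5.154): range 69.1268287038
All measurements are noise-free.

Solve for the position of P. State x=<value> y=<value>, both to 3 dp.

eq1: (x − 36.618)² + (y + 28.148)² = 66.7586359236²
eq2: (x − 16.436)² + (y + 5.293)² = 46.9267217580²
eq3: (x + 27.306)² + (y − 5.154)² = 69.1268287038²
eq1−eq3, eq1−eq2 (x²,y² cancel):
  -127.848·x + 66.604·y = -1682.809452
  -40.364·x + 45.710·y = 419.568372
det = -127.848·45.710 − 66.604·-40.364 = -3155.528224
x = (-1682.809452·45.710 − 66.604·419.568372) / -3155.528224 = 33.232519
y = (-127.848·419.568372 − -1682.809452·-40.364) / -3155.528224 = 38.524738

x=33.233 y=38.525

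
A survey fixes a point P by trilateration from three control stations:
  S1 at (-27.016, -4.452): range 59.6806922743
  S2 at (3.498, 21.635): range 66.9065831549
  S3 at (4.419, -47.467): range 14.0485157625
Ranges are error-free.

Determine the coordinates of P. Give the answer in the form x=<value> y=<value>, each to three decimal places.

eq1: (x + 27.016)² + (y + 4.452)² = 59.6806922743²
eq2: (x − 3.498)² + (y − 21.635)² = 66.9065831549²
eq3: (x − 4.419)² + (y + 47.467)² = 14.0485157625²
eq3−eq1, eq3−eq2 (x²,y² cancel):
  -62.870·x + 86.030·y = -4887.383325
  -1.842·x + 138.204·y = -6071.464495
det = -62.870·138.204 − 86.030·-1.842 = -8530.418220
x = (-4887.383325·138.204 − 86.030·-6071.464495) / -8530.418220 = 17.950800
y = (-62.870·-6071.464495 − -4887.383325·-1.842) / -8530.418220 = -43.691927

x=17.951 y=-43.692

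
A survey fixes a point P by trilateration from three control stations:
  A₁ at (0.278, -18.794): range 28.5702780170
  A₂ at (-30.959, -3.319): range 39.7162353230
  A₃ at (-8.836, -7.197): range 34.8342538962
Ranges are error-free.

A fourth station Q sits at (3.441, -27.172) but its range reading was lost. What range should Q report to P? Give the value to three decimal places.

25.343

eq1: (x − 0.278)² + (y + 18.794)² = 28.5702780170²
eq2: (x + 30.959)² + (y + 3.319)² = 39.7162353230²
eq3: (x + 8.836)² + (y + 7.197)² = 34.8342538962²
eq1−eq3, eq1−eq2 (x²,y² cancel):
  -18.228·x + 23.194·y = -620.584474
  -62.474·x + 30.950·y = -144.934840
det = -18.228·30.950 − 23.194·-62.474 = 884.865356
x = (-620.584474·30.950 − 23.194·-144.934840) / 884.865356 = -17.907211
y = (-18.228·-144.934840 − -620.584474·-62.474) / 884.865356 = -40.829401
|P − Q| = √((-17.907211 − 3.441)² + (-40.829401 − -27.172)²) = 25.343060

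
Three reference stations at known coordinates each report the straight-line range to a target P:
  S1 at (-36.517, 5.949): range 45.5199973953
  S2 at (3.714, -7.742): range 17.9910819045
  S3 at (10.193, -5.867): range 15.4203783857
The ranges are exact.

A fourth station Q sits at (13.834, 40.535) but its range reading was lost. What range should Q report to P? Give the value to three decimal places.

31.434

eq1: (x + 36.517)² + (y − 5.949)² = 45.5199973953²
eq2: (x − 3.714)² + (y + 7.742)² = 17.9910819045²
eq3: (x − 10.193)² + (y + 5.867)² = 15.4203783857²
eq3−eq2, eq3−eq1 (x²,y² cancel):
  -12.958·x − 3.750·y = -150.477537
  -93.420·x + 23.632·y = -603.719141
det = -12.958·23.632 − -3.750·-93.420 = -656.548456
x = (-150.477537·23.632 − -3.750·-603.719141) / -656.548456 = 8.864589
y = (-12.958·-603.719141 − -150.477537·-93.420) / -656.548456 = 9.496053
|P − Q| = √((8.864589 − 13.834)² + (9.496053 − 40.535)²) = 31.434238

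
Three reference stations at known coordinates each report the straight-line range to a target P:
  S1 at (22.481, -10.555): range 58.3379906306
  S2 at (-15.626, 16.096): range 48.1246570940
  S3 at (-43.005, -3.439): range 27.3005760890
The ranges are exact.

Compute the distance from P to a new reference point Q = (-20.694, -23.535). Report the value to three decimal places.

13.322

eq1: (x − 22.481)² + (y + 10.555)² = 58.3379906306²
eq2: (x + 15.626)² + (y − 16.096)² = 48.1246570940²
eq3: (x + 43.005)² + (y + 3.439)² = 27.3005760890²
eq1−eq3, eq1−eq2 (x²,y² cancel):
  -130.972·x + 14.232·y = 3902.453056
  -76.214·x + 53.302·y = 973.788236
det = -130.972·53.302 − 14.232·-76.214 = -5896.391896
x = (3902.453056·53.302 − 14.232·973.788236) / -5896.391896 = -32.926848
y = (-130.972·973.788236 − 3902.453056·-76.214) / -5896.391896 = -28.811274
|P − Q| = √((-32.926848 − -20.694)² + (-28.811274 − -23.535)²) = 13.322223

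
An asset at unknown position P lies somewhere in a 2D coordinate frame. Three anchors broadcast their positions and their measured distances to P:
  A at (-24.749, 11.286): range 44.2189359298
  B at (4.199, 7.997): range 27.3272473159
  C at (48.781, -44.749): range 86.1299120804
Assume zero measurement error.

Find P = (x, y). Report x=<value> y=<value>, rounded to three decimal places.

x=13.338 y=33.751

eq1: (x + 24.749)² + (y − 11.286)² = 44.2189359298²
eq2: (x − 4.199)² + (y − 7.997)² = 27.3272473159²
eq3: (x − 48.781)² + (y + 44.749)² = 86.1299120804²
eq3−eq2, eq3−eq1 (x²,y² cancel):
  -89.164·x + 105.492·y = 2371.107957
  -147.060·x + 112.070·y = 1820.875295
det = -89.164·112.070 − 105.492·-147.060 = 5521.044040
x = (2371.107957·112.070 − 105.492·1820.875295) / 5521.044040 = 13.338472
y = (-89.164·1820.875295 − 2371.107957·-147.060) / 5521.044040 = 33.750611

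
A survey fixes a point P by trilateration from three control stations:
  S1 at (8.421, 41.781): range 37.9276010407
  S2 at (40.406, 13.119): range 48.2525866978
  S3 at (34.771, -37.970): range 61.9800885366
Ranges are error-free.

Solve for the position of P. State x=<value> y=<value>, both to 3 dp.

x=-7.501 y=7.357

eq1: (x − 8.421)² + (y − 41.781)² = 37.9276010407²
eq2: (x − 40.406)² + (y − 13.119)² = 48.2525866978²
eq3: (x − 34.771)² + (y + 37.970)² = 61.9800885366²
eq2−eq3, eq2−eq1 (x²,y² cancel):
  -11.270·x − 102.178·y = -667.228908
  -63.970·x + 57.324·y = 901.621407
det = -11.270·57.324 − -102.178·-63.970 = -7182.368140
x = (-667.228908·57.324 − -102.178·901.621407) / -7182.368140 = -7.501376
y = (-11.270·901.621407 − -667.228908·-63.970) / -7182.368140 = 7.357449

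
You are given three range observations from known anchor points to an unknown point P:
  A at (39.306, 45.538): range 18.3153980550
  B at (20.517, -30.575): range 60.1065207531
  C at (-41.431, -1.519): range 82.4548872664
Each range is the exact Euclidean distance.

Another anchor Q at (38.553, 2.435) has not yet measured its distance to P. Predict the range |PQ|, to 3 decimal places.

25.301

eq1: (x − 39.306)² + (y − 45.538)² = 18.3153980550²
eq2: (x − 20.517)² + (y + 30.575)² = 60.1065207531²
eq3: (x + 41.431)² + (y + 1.519)² = 82.4548872664²
eq3−eq2, eq3−eq1 (x²,y² cancel):
  123.896·x − 58.112·y = 2822.957389
  161.474·x + 94.114·y = 8363.190586
det = 123.896·94.114 − -58.112·161.474 = 21043.925232
x = (2822.957389·94.114 − -58.112·8363.190586) / 21043.925232 = 35.719645
y = (123.896·8363.190586 − 2822.957389·161.474) / 21043.925232 = 27.577157
|P − Q| = √((35.719645 − 38.553)² + (27.577157 − 2.435)²) = 25.301304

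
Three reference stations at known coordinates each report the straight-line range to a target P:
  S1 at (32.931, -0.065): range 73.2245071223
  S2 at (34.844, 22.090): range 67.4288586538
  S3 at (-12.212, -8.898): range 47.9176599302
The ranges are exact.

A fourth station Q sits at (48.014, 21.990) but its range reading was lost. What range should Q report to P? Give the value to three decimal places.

eq1: (x − 32.931)² + (y + 0.065)² = 73.2245071223²
eq2: (x − 34.844)² + (y − 22.090)² = 67.4288586538²
eq3: (x + 12.212)² + (y + 8.898)² = 47.9176599302²
eq2−eq3, eq2−eq1 (x²,y² cancel):
  -94.112·x − 61.976·y = 776.783758
  -3.826·x − 44.310·y = -1432.794914
det = -94.112·-44.310 − -61.976·-3.826 = 3932.982544
x = (776.783758·-44.310 − -61.976·-1432.794914) / 3932.982544 = -31.329452
y = (-94.112·-1432.794914 − 776.783758·-3.826) / 3932.982544 = 35.040880
|P − Q| = √((-31.329452 − 48.014)² + (35.040880 − 21.990)²) = 80.409631

80.410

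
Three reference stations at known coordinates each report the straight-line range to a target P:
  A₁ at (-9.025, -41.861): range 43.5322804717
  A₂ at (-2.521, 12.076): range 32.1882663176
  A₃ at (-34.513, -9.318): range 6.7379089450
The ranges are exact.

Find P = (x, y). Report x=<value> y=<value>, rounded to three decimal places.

x=-30.433 y=-3.956

eq1: (x + 9.025)² + (y + 41.861)² = 43.5322804717²
eq2: (x + 2.521)² + (y − 12.076)² = 32.1882663176²
eq3: (x + 34.513)² + (y + 9.318)² = 6.7379089450²
eq2−eq3, eq2−eq1 (x²,y² cancel):
  -63.984·x − 42.788·y = 2116.472148
  -13.008·x − 107.874·y = 822.633774
det = -63.984·-107.874 − -42.788·-13.008 = 6345.623712
x = (2116.472148·-107.874 − -42.788·822.633774) / 6345.623712 = -30.432542
y = (-63.984·822.633774 − 2116.472148·-13.008) / 6345.623712 = -3.956164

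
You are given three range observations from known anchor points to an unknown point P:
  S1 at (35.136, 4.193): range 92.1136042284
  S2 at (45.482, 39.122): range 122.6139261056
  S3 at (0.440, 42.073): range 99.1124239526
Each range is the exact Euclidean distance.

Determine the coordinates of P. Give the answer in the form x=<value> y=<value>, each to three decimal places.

x=-40.695 y=-48.100

eq1: (x − 35.136)² + (y − 4.193)² = 92.1136042284²
eq2: (x − 45.482)² + (y − 39.122)² = 122.6139261056²
eq3: (x − 0.440)² + (y − 42.073)² = 99.1124239526²
eq3−eq2, eq3−eq1 (x²,y² cancel):
  90.084·x − 5.902·y = -3382.090014
  69.392·x − 75.760·y = 820.145314
det = 90.084·-75.760 − -5.902·69.392 = -6415.212256
x = (-3382.090014·-75.760 − -5.902·820.145314) / -6415.212256 = -40.695090
y = (90.084·820.145314 − -3382.090014·69.392) / -6415.212256 = -48.100039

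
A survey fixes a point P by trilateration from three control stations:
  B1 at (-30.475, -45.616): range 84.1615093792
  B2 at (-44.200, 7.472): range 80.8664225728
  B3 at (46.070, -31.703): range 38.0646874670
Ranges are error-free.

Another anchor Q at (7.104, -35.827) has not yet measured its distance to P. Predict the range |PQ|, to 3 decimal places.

50.528

eq1: (x + 30.475)² + (y + 45.616)² = 84.1615093792²
eq2: (x + 44.200)² + (y − 7.472)² = 80.8664225728²
eq3: (x − 46.070)² + (y + 31.703)² = 38.0646874670²
eq1−eq3, eq1−eq2 (x²,y² cancel):
  153.090·x + 27.826·y = 5752.219257
  -27.450·x + 106.176·y = -456.292936
det = 153.090·106.176 − 27.826·-27.450 = 17018.307540
x = (5752.219257·106.176 − 27.826·-456.292936) / 17018.307540 = 36.633751
y = (153.090·-456.292936 − 5752.219257·-27.450) / 17018.307540 = 5.173519
|P − Q| = √((36.633751 − 7.104)² + (5.173519 − -35.827)²) = 50.527703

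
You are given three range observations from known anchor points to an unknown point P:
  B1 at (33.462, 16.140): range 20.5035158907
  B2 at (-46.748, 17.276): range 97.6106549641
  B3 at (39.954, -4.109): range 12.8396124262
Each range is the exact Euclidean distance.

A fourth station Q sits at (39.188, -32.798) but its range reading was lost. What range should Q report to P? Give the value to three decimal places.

38.292

eq1: (x − 33.462)² + (y − 16.140)² = 20.5035158907²
eq2: (x + 46.748)² + (y − 17.276)² = 97.6106549641²
eq3: (x − 39.954)² + (y + 4.109)² = 12.8396124262²
eq3−eq2, eq3−eq1 (x²,y² cancel):
  -173.404·x + 42.770·y = -8492.354632
  -12.984·x + 40.498·y = -488.539470
det = -173.404·40.498 − 42.770·-12.984 = -6467.189512
x = (-8492.354632·40.498 − 42.770·-488.539470) / -6467.189512 = 49.948829
y = (-173.404·-488.539470 − -8492.354632·-12.984) / -6467.189512 = 3.950717
|P − Q| = √((49.948829 − 39.188)² + (3.950717 − -32.798)²) = 38.291822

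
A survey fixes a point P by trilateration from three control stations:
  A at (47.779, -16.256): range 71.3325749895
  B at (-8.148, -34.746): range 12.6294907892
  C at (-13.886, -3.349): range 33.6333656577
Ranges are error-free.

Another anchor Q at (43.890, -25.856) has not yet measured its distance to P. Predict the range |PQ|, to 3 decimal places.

eq1: (x − 47.779)² + (y + 16.256)² = 71.3325749895²
eq2: (x + 8.148)² + (y + 34.746)² = 12.6294907892²
eq3: (x + 13.886)² + (y + 3.349)² = 33.6333656577²
eq2−eq1, eq2−eq3 (x²,y² cancel):
  111.854·x + 36.980·y = -3655.416260
  -11.476·x + 62.794·y = -2041.336871
det = 111.854·62.794 − 36.980·-11.476 = 7448.142556
x = (-3655.416260·62.794 − 36.980·-2041.336871) / 7448.142556 = -20.682951
y = (111.854·-2041.336871 − -3655.416260·-11.476) / 7448.142556 = -36.288410
|P − Q| = √((-20.682951 − 43.890)² + (-36.288410 − -25.856)²) = 65.410253

65.410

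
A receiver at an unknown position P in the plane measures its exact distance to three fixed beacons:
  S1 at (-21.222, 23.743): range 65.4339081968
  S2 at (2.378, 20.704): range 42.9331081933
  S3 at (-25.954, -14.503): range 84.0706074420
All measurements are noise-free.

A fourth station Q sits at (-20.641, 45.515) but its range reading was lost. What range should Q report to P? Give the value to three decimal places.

65.492

eq1: (x + 21.222)² + (y − 23.743)² = 65.4339081968²
eq2: (x − 2.378)² + (y − 20.704)² = 42.9331081933²
eq3: (x + 25.954)² + (y + 14.503)² = 84.0706074420²
eq2−eq3, eq2−eq1 (x²,y² cancel):
  -56.664·x − 70.414·y = -4774.978632
  -47.200·x + 6.078·y = -1858.551730
det = -56.664·6.078 − -70.414·-47.200 = -3667.944592
x = (-4774.978632·6.078 − -70.414·-1858.551730) / -3667.944592 = 43.591275
y = (-56.664·-1858.551730 − -4774.978632·-47.200) / -3667.944592 = 32.733869
|P − Q| = √((43.591275 − -20.641)² + (32.733869 − 45.515)²) = 65.491545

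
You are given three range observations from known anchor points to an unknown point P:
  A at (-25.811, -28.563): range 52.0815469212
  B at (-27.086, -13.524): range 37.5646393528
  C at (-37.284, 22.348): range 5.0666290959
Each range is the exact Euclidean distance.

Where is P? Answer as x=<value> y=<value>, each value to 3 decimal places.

eq1: (x + 25.811)² + (y + 28.563)² = 52.0815469212²
eq2: (x + 27.086)² + (y + 13.524)² = 37.5646393528²
eq3: (x + 37.284)² + (y − 22.348)² = 5.0666290959²
eq2−eq3, eq2−eq1 (x²,y² cancel):
  -20.396·x + 71.744·y = 2358.411187
  2.550·x − 30.078·y = -735.882682
det = -20.396·-30.078 − 71.744·2.550 = 430.523688
x = (2358.411187·-30.078 − 71.744·-735.882682) / 430.523688 = -42.137344
y = (-20.396·-735.882682 − 2358.411187·2.550) / 430.523688 = 20.893426

x=-42.137 y=20.893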